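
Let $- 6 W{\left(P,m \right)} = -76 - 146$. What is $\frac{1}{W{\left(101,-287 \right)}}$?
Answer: $\frac{1}{37} \approx 0.027027$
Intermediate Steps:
$W{\left(P,m \right)} = 37$ ($W{\left(P,m \right)} = - \frac{-76 - 146}{6} = \left(- \frac{1}{6}\right) \left(-222\right) = 37$)
$\frac{1}{W{\left(101,-287 \right)}} = \frac{1}{37}$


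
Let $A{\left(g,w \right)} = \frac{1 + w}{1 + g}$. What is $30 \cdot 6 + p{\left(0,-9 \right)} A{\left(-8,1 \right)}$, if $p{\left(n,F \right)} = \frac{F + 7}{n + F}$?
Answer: $\frac{11336}{63} \approx 179.94$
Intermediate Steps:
$p{\left(n,F \right)} = \frac{7 + F}{F + n}$
$A{\left(g,w \right)} = \frac{1 + w}{1 + g}$
$30 \cdot 6 + p{\left(0,-9 \right)} A{\left(-8,1 \right)} = 30 \cdot 6 + \frac{7 - 9}{-9 + 0} \frac{1 + 1}{1 - 8} = 180 + \frac{1}{-9} \left(-2\right) \frac{1}{-7} \cdot 2 = 180 + \left(- \frac{1}{9}\right) \left(-2\right) \left(\left(- \frac{1}{7}\right) 2\right) = 180 + \frac{2}{9} \left(- \frac{2}{7}\right) = 180 - \frac{4}{63} = \frac{11336}{63}$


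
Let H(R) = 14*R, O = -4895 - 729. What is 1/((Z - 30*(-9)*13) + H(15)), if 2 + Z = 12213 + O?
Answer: 1/10307 ≈ 9.7021e-5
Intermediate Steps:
O = -5624
Z = 6587 (Z = -2 + (12213 - 5624) = -2 + 6589 = 6587)
1/((Z - 30*(-9)*13) + H(15)) = 1/((6587 - 30*(-9)*13) + 14*15) = 1/((6587 - (-270)*13) + 210) = 1/((6587 - 1*(-3510)) + 210) = 1/((6587 + 3510) + 210) = 1/(10097 + 210) = 1/10307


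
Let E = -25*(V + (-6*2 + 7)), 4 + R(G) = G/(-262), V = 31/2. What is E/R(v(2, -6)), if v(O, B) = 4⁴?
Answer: 68775/1304 ≈ 52.742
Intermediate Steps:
v(O, B) = 256
V = 31/2 (V = 31*(½) = 31/2 ≈ 15.500)
R(G) = -4 - G/262 (R(G) = -4 + G/(-262) = -4 + G*(-1/262) = -4 - G/262)
E = -525/2 (E = -25*(31/2 + (-6*2 + 7)) = -25*(31/2 + (-12 + 7)) = -25*(31/2 - 5) = -25*21/2 = -525/2 ≈ -262.50)
E/R(v(2, -6)) = -525/(2*(-4 - 1/262*256)) = -525/(2*(-4 - 128/131)) = -525/(2*(-652/131)) = -525/2*(-131/652) = 68775/1304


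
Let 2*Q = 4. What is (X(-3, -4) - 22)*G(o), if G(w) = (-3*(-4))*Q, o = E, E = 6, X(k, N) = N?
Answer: -624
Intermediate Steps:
Q = 2 (Q = (½)*4 = 2)
o = 6
G(w) = 24 (G(w) = -3*(-4)*2 = 12*2 = 24)
(X(-3, -4) - 22)*G(o) = (-4 - 22)*24 = -26*24 = -624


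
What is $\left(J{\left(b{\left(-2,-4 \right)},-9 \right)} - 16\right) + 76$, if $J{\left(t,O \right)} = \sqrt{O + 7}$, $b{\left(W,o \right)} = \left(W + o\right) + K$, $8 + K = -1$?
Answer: $60 + i \sqrt{2} \approx 60.0 + 1.4142 i$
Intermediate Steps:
$K = -9$ ($K = -8 - 1 = -9$)
$b{\left(W,o \right)} = -9 + W + o$ ($b{\left(W,o \right)} = \left(W + o\right) - 9 = -9 + W + o$)
$J{\left(t,O \right)} = \sqrt{7 + O}$
$\left(J{\left(b{\left(-2,-4 \right)},-9 \right)} - 16\right) + 76 = \left(\sqrt{7 - 9} - 16\right) + 76 = \left(\sqrt{-2} - 16\right) + 76 = \left(i \sqrt{2} - 16\right) + 76 = \left(-16 + i \sqrt{2}\right) + 76 = 60 + i \sqrt{2}$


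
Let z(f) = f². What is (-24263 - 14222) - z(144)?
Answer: -59221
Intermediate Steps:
(-24263 - 14222) - z(144) = (-24263 - 14222) - 1*144² = -38485 - 1*20736 = -38485 - 20736 = -59221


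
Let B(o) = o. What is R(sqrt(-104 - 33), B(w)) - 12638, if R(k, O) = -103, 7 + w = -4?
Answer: -12741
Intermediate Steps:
w = -11 (w = -7 - 4 = -11)
R(sqrt(-104 - 33), B(w)) - 12638 = -103 - 12638 = -12741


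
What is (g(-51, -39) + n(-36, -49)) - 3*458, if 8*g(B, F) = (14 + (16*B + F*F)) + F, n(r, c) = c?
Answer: -1338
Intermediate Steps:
g(B, F) = 7/4 + 2*B + F/8 + F²/8 (g(B, F) = ((14 + (16*B + F*F)) + F)/8 = ((14 + (16*B + F²)) + F)/8 = ((14 + (F² + 16*B)) + F)/8 = ((14 + F² + 16*B) + F)/8 = (14 + F + F² + 16*B)/8 = 7/4 + 2*B + F/8 + F²/8)
(g(-51, -39) + n(-36, -49)) - 3*458 = ((7/4 + 2*(-51) + (⅛)*(-39) + (⅛)*(-39)²) - 49) - 3*458 = ((7/4 - 102 - 39/8 + (⅛)*1521) - 49) - 1374 = ((7/4 - 102 - 39/8 + 1521/8) - 49) - 1374 = (85 - 49) - 1374 = 36 - 1374 = -1338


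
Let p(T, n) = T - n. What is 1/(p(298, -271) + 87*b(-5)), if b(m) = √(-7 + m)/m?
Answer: 14225/8184853 + 870*I*√3/8184853 ≈ 0.001738 + 0.00018411*I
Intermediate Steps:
b(m) = √(-7 + m)/m
1/(p(298, -271) + 87*b(-5)) = 1/((298 - 1*(-271)) + 87*(√(-7 - 5)/(-5))) = 1/((298 + 271) + 87*(-2*I*√3/5)) = 1/(569 + 87*(-2*I*√3/5)) = 1/(569 - 174*I*√3/5)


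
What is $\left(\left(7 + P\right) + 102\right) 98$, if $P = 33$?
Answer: $13916$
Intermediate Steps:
$\left(\left(7 + P\right) + 102\right) 98 = \left(\left(7 + 33\right) + 102\right) 98 = \left(40 + 102\right) 98 = 142 \cdot 98 = 13916$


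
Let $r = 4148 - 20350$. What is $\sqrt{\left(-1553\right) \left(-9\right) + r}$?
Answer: $5 i \sqrt{89} \approx 47.17 i$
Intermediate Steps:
$r = -16202$ ($r = 4148 - 20350 = -16202$)
$\sqrt{\left(-1553\right) \left(-9\right) + r} = \sqrt{\left(-1553\right) \left(-9\right) - 16202} = \sqrt{13977 - 16202} = \sqrt{-2225} = 5 i \sqrt{89}$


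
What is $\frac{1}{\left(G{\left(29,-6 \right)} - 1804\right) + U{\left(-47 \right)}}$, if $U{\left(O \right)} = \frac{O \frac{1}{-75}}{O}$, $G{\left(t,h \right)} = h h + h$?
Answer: $- \frac{75}{133051} \approx -0.00056369$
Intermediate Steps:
$G{\left(t,h \right)} = h + h^{2}$ ($G{\left(t,h \right)} = h^{2} + h = h + h^{2}$)
$U{\left(O \right)} = - \frac{1}{75}$ ($U{\left(O \right)} = \frac{O \left(- \frac{1}{75}\right)}{O} = \frac{\left(- \frac{1}{75}\right) O}{O} = - \frac{1}{75}$)
$\frac{1}{\left(G{\left(29,-6 \right)} - 1804\right) + U{\left(-47 \right)}} = \frac{1}{\left(- 6 \left(1 - 6\right) - 1804\right) - \frac{1}{75}} = \frac{1}{\left(\left(-6\right) \left(-5\right) - 1804\right) - \frac{1}{75}} = \frac{1}{\left(30 - 1804\right) - \frac{1}{75}} = \frac{1}{-1774 - \frac{1}{75}} = \frac{1}{- \frac{133051}{75}} = - \frac{75}{133051}$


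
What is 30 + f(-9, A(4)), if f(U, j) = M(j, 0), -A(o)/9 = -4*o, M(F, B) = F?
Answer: 174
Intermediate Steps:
A(o) = 36*o (A(o) = -(-36)*o = 36*o)
f(U, j) = j
30 + f(-9, A(4)) = 30 + 36*4 = 30 + 144 = 174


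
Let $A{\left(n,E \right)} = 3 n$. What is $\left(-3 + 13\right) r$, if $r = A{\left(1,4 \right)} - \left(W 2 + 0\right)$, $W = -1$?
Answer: $50$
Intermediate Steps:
$r = 5$ ($r = 3 \cdot 1 - \left(\left(-1\right) 2 + 0\right) = 3 - \left(-2 + 0\right) = 3 - -2 = 3 + 2 = 5$)
$\left(-3 + 13\right) r = \left(-3 + 13\right) 5 = 10 \cdot 5 = 50$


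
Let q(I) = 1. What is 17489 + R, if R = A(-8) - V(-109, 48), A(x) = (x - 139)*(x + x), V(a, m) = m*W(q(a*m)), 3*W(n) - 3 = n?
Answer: 19777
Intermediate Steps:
W(n) = 1 + n/3
V(a, m) = 4*m/3 (V(a, m) = m*(1 + (⅓)*1) = m*(1 + ⅓) = m*(4/3) = 4*m/3)
A(x) = 2*x*(-139 + x) (A(x) = (-139 + x)*(2*x) = 2*x*(-139 + x))
R = 2288 (R = 2*(-8)*(-139 - 8) - 4*48/3 = 2*(-8)*(-147) - 1*64 = 2352 - 64 = 2288)
17489 + R = 17489 + 2288 = 19777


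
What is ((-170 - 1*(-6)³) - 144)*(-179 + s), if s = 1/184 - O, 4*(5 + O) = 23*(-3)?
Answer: 1413209/92 ≈ 15361.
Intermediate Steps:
O = -89/4 (O = -5 + (23*(-3))/4 = -5 + (¼)*(-69) = -5 - 69/4 = -89/4 ≈ -22.250)
s = 4095/184 (s = 1/184 - 1*(-89/4) = 1/184 + 89/4 = 4095/184 ≈ 22.255)
((-170 - 1*(-6)³) - 144)*(-179 + s) = ((-170 - 1*(-6)³) - 144)*(-179 + 4095/184) = ((-170 - 1*(-216)) - 144)*(-28841/184) = ((-170 + 216) - 144)*(-28841/184) = (46 - 144)*(-28841/184) = -98*(-28841/184) = 1413209/92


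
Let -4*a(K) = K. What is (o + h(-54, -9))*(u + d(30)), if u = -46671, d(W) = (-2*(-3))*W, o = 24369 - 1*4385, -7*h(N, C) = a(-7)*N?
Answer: -1859407545/2 ≈ -9.2970e+8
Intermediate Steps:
a(K) = -K/4
h(N, C) = -N/4 (h(N, C) = -(-1/4*(-7))*N/7 = -N/4)
o = 19984 (o = 24369 - 4385 = 19984)
d(W) = 6*W
(o + h(-54, -9))*(u + d(30)) = (19984 - 1/4*(-54))*(-46671 + 6*30) = (19984 + 27/2)*(-46671 + 180) = (39995/2)*(-46491) = -1859407545/2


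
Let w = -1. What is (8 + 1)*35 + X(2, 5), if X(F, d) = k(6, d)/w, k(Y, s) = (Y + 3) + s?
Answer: 301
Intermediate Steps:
k(Y, s) = 3 + Y + s (k(Y, s) = (3 + Y) + s = 3 + Y + s)
X(F, d) = -9 - d (X(F, d) = (3 + 6 + d)/(-1) = (9 + d)*(-1) = -9 - d)
(8 + 1)*35 + X(2, 5) = (8 + 1)*35 + (-9 - 1*5) = 9*35 + (-9 - 5) = 315 - 14 = 301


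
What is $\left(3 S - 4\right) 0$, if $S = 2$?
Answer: $0$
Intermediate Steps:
$\left(3 S - 4\right) 0 = \left(3 \cdot 2 - 4\right) 0 = \left(6 - 4\right) 0 = 2 \cdot 0 = 0$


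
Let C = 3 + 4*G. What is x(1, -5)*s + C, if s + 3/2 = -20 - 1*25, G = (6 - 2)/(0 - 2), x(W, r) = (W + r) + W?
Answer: 269/2 ≈ 134.50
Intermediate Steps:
x(W, r) = r + 2*W
G = -2 (G = 4/(-2) = 4*(-½) = -2)
s = -93/2 (s = -3/2 + (-20 - 1*25) = -3/2 + (-20 - 25) = -3/2 - 45 = -93/2 ≈ -46.500)
C = -5 (C = 3 + 4*(-2) = 3 - 8 = -5)
x(1, -5)*s + C = (-5 + 2*1)*(-93/2) - 5 = (-5 + 2)*(-93/2) - 5 = -3*(-93/2) - 5 = 279/2 - 5 = 269/2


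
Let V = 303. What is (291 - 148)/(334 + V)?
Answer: 11/49 ≈ 0.22449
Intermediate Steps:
(291 - 148)/(334 + V) = (291 - 148)/(334 + 303) = 143/637 = 143*(1/637) = 11/49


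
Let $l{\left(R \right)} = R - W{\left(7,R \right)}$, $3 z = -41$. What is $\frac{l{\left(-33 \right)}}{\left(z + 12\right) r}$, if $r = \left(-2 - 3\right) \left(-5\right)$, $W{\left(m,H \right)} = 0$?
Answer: $\frac{99}{125} \approx 0.792$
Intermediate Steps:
$z = - \frac{41}{3}$ ($z = \frac{1}{3} \left(-41\right) = - \frac{41}{3} \approx -13.667$)
$l{\left(R \right)} = R$ ($l{\left(R \right)} = R - 0 = R + 0 = R$)
$r = 25$ ($r = \left(-5\right) \left(-5\right) = 25$)
$\frac{l{\left(-33 \right)}}{\left(z + 12\right) r} = - \frac{33}{\left(- \frac{41}{3} + 12\right) 25} = - \frac{33}{\left(- \frac{5}{3}\right) 25} = - \frac{33}{- \frac{125}{3}} = \left(-33\right) \left(- \frac{3}{125}\right) = \frac{99}{125}$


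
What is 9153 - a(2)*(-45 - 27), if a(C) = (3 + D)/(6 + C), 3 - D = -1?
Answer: 9216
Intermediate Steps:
D = 4 (D = 3 - 1*(-1) = 3 + 1 = 4)
a(C) = 7/(6 + C) (a(C) = (3 + 4)/(6 + C) = 7/(6 + C))
9153 - a(2)*(-45 - 27) = 9153 - 7/(6 + 2)*(-45 - 27) = 9153 - 7/8*(-72) = 9153 - 7*(⅛)*(-72) = 9153 - 7*(-72)/8 = 9153 - 1*(-63) = 9153 + 63 = 9216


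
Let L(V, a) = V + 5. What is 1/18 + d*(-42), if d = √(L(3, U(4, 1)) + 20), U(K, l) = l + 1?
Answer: 1/18 - 84*√7 ≈ -222.19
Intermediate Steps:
U(K, l) = 1 + l
L(V, a) = 5 + V
d = 2*√7 (d = √((5 + 3) + 20) = √(8 + 20) = √28 = 2*√7 ≈ 5.2915)
1/18 + d*(-42) = 1/18 + (2*√7)*(-42) = 1/18 - 84*√7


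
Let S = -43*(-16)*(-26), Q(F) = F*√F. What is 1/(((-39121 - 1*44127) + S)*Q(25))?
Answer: -1/12642000 ≈ -7.9101e-8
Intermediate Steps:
Q(F) = F^(3/2)
S = -17888 (S = 688*(-26) = -17888)
1/(((-39121 - 1*44127) + S)*Q(25)) = 1/(((-39121 - 1*44127) - 17888)*(25^(3/2))) = 1/((-39121 - 44127) - 17888*125) = (1/125)/(-83248 - 17888) = (1/125)/(-101136) = -1/101136*1/125 = -1/12642000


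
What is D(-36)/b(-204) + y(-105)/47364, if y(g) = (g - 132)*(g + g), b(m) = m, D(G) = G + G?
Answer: 188379/134198 ≈ 1.4037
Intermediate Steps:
D(G) = 2*G
y(g) = 2*g*(-132 + g) (y(g) = (-132 + g)*(2*g) = 2*g*(-132 + g))
D(-36)/b(-204) + y(-105)/47364 = (2*(-36))/(-204) + (2*(-105)*(-132 - 105))/47364 = -72*(-1/204) + (2*(-105)*(-237))*(1/47364) = 6/17 + 49770*(1/47364) = 6/17 + 8295/7894 = 188379/134198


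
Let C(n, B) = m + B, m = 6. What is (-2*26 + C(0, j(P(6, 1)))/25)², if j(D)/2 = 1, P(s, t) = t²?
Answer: 1669264/625 ≈ 2670.8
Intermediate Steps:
j(D) = 2 (j(D) = 2*1 = 2)
C(n, B) = 6 + B
(-2*26 + C(0, j(P(6, 1)))/25)² = (-2*26 + (6 + 2)/25)² = (-52 + 8*(1/25))² = (-52 + 8/25)² = (-1292/25)² = 1669264/625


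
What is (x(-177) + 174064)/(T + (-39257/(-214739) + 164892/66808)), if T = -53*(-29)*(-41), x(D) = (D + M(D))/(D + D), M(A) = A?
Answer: -17837041213502/6457297796029 ≈ -2.7623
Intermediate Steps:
x(D) = 1 (x(D) = (D + D)/(D + D) = (2*D)/((2*D)) = (2*D)*(1/(2*D)) = 1)
T = -63017 (T = 1537*(-41) = -63017)
(x(-177) + 174064)/(T + (-39257/(-214739) + 164892/66808)) = (1 + 174064)/(-63017 + (-39257/(-214739) + 164892/66808)) = 174065/(-63017 + (-39257*(-1/214739) + 164892*(1/66808))) = 174065/(-63017 + (39257/214739 + 5889/2386)) = 174065/(-63017 + 1358265173/512367254) = 174065/(-32286488980145/512367254) = 174065*(-512367254/32286488980145) = -17837041213502/6457297796029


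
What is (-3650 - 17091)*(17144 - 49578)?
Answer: 672713594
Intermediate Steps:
(-3650 - 17091)*(17144 - 49578) = -20741*(-32434) = 672713594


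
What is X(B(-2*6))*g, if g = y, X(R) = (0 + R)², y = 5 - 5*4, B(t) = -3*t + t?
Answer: -8640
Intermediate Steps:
B(t) = -2*t
y = -15 (y = 5 - 20 = -15)
X(R) = R²
g = -15
X(B(-2*6))*g = (-(-4)*6)²*(-15) = (-2*(-12))²*(-15) = 24²*(-15) = 576*(-15) = -8640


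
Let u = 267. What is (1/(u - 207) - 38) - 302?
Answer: -20399/60 ≈ -339.98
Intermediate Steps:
(1/(u - 207) - 38) - 302 = (1/(267 - 207) - 38) - 302 = (1/60 - 38) - 302 = -2279/60 - 302 = -20399/60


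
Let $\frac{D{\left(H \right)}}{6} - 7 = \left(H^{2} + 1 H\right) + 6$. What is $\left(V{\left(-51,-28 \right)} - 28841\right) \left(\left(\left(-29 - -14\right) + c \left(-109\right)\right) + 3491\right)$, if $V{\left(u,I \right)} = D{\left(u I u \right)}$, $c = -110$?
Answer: $492175133129218$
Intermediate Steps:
$D{\left(H \right)} = 78 + 6 H + 6 H^{2}$ ($D{\left(H \right)} = 42 + 6 \left(\left(H^{2} + 1 H\right) + 6\right) = 42 + 6 \left(\left(H^{2} + H\right) + 6\right) = 42 + 6 \left(\left(H + H^{2}\right) + 6\right) = 42 + 6 \left(6 + H + H^{2}\right) = 42 + \left(36 + 6 H + 6 H^{2}\right) = 78 + 6 H + 6 H^{2}$)
$V{\left(u,I \right)} = 78 + 6 I u^{2} + 6 I^{2} u^{4}$ ($V{\left(u,I \right)} = 78 + 6 u I u + 6 \left(u I u\right)^{2} = 78 + 6 I u u + 6 \left(I u u\right)^{2} = 78 + 6 I u^{2} + 6 \left(I u^{2}\right)^{2} = 78 + 6 I u^{2} + 6 I^{2} u^{4}$)
$\left(V{\left(-51,-28 \right)} - 28841\right) \left(\left(\left(-29 - -14\right) + c \left(-109\right)\right) + 3491\right) = \left(\left(78 + 6 \left(-28\right) \left(-51\right)^{2} + 6 \left(-28\right)^{2} \left(-51\right)^{4}\right) - 28841\right) \left(\left(\left(-29 - -14\right) - -11990\right) + 3491\right) = \left(\left(78 + 6 \left(-28\right) 2601 + 6 \cdot 784 \cdot 6765201\right) - 28841\right) \left(\left(\left(-29 + 14\right) + 11990\right) + 3491\right) = \left(\left(78 - 436968 + 31823505504\right) - 28841\right) \left(\left(-15 + 11990\right) + 3491\right) = \left(31823068614 - 28841\right) \left(11975 + 3491\right) = 31823039773 \cdot 15466 = 492175133129218$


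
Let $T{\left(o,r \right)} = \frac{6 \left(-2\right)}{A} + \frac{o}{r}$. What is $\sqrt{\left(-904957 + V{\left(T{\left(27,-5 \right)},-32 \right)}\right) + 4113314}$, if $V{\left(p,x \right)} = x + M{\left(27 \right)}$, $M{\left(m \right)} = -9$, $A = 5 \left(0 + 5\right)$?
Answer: $2 \sqrt{802079} \approx 1791.2$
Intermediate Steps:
$A = 25$ ($A = 5 \cdot 5 = 25$)
$T{\left(o,r \right)} = - \frac{12}{25} + \frac{o}{r}$ ($T{\left(o,r \right)} = \frac{6 \left(-2\right)}{25} + \frac{o}{r} = \left(-12\right) \frac{1}{25} + \frac{o}{r} = - \frac{12}{25} + \frac{o}{r}$)
$V{\left(p,x \right)} = -9 + x$ ($V{\left(p,x \right)} = x - 9 = -9 + x$)
$\sqrt{\left(-904957 + V{\left(T{\left(27,-5 \right)},-32 \right)}\right) + 4113314} = \sqrt{\left(-904957 - 41\right) + 4113314} = \sqrt{-904998 + 4113314} = \sqrt{3208316} = 2 \sqrt{802079}$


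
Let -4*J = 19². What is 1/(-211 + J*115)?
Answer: -4/42359 ≈ -9.4431e-5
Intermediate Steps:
J = -361/4 (J = -¼*19² = -¼*361 = -361/4 ≈ -90.250)
1/(-211 + J*115) = 1/(-211 - 361/4*115) = 1/(-211 - 41515/4) = 1/(-42359/4) = -4/42359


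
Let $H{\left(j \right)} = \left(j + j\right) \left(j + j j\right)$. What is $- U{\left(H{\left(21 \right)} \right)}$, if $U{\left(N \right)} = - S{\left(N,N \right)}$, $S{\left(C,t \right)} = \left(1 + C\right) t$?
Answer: $376534620$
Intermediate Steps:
$H{\left(j \right)} = 2 j \left(j + j^{2}\right)$
$S{\left(C,t \right)} = t \left(1 + C\right)$
$U{\left(N \right)} = - N \left(1 + N\right)$
$- U{\left(H{\left(21 \right)} \right)} = - \left(-1\right) 2 \cdot 21^{2} \left(1 + 21\right) \left(1 + 2 \cdot 21^{2} \left(1 + 21\right)\right) = - \left(-1\right) 2 \cdot 441 \cdot 22 \left(1 + 2 \cdot 441 \cdot 22\right) = - \left(-1\right) 19404 \left(1 + 19404\right) = - \left(-1\right) 19404 \cdot 19405 = \left(-1\right) \left(-376534620\right) = 376534620$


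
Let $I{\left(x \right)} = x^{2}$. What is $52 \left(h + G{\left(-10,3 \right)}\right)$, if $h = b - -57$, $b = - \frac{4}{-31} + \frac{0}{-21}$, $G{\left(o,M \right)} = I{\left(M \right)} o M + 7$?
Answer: $- \frac{331864}{31} \approx -10705.0$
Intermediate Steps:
$G{\left(o,M \right)} = 7 + o M^{3}$ ($G{\left(o,M \right)} = M^{2} o M + 7 = o M^{2} M + 7 = o M^{3} + 7 = 7 + o M^{3}$)
$b = \frac{4}{31}$ ($b = \left(-4\right) \left(- \frac{1}{31}\right) + 0 \left(- \frac{1}{21}\right) = \frac{4}{31} + 0 = \frac{4}{31} \approx 0.12903$)
$h = \frac{1771}{31}$ ($h = \frac{4}{31} - -57 = \frac{4}{31} + 57 = \frac{1771}{31} \approx 57.129$)
$52 \left(h + G{\left(-10,3 \right)}\right) = 52 \left(\frac{1771}{31} + \left(7 - 10 \cdot 3^{3}\right)\right) = 52 \left(\frac{1771}{31} + \left(7 - 270\right)\right) = 52 \left(\frac{1771}{31} - 263\right) = 52 \left(- \frac{6382}{31}\right) = - \frac{331864}{31}$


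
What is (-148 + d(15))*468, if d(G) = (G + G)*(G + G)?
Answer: 351936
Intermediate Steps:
d(G) = 4*G**2 (d(G) = (2*G)*(2*G) = 4*G**2)
(-148 + d(15))*468 = (-148 + 4*15**2)*468 = (-148 + 4*225)*468 = (-148 + 900)*468 = 752*468 = 351936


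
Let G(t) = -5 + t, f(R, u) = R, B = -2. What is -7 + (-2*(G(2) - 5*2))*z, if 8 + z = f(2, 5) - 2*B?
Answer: -59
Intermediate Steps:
z = -2 (z = -8 + (2 - 2*(-2)) = -8 + (2 + 4) = -8 + 6 = -2)
-7 + (-2*(G(2) - 5*2))*z = -7 - 2*((-5 + 2) - 5*2)*(-2) = -7 - 2*(-3 - 10)*(-2) = -7 - 2*(-13)*(-2) = -7 + 26*(-2) = -7 - 52 = -59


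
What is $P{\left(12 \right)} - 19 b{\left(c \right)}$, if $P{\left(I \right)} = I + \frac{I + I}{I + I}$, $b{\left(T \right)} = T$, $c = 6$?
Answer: $-101$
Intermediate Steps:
$P{\left(I \right)} = 1 + I$ ($P{\left(I \right)} = I + \frac{2 I}{2 I} = I + 2 I \frac{1}{2 I} = I + 1 = 1 + I$)
$P{\left(12 \right)} - 19 b{\left(c \right)} = \left(1 + 12\right) - 114 = 13 - 114 = -101$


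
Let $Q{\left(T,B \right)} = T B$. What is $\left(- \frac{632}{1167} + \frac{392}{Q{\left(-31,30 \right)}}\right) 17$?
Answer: $- \frac{987156}{60295} \approx -16.372$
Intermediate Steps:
$Q{\left(T,B \right)} = B T$
$\left(- \frac{632}{1167} + \frac{392}{Q{\left(-31,30 \right)}}\right) 17 = \left(- \frac{632}{1167} + \frac{392}{30 \left(-31\right)}\right) 17 = \left(\left(-632\right) \frac{1}{1167} + \frac{392}{-930}\right) 17 = \left(- \frac{632}{1167} + 392 \left(- \frac{1}{930}\right)\right) 17 = \left(- \frac{632}{1167} - \frac{196}{465}\right) 17 = \left(- \frac{58068}{60295}\right) 17 = - \frac{987156}{60295}$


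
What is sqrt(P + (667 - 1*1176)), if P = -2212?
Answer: I*sqrt(2721) ≈ 52.163*I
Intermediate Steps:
sqrt(P + (667 - 1*1176)) = sqrt(-2212 + (667 - 1*1176)) = sqrt(-2212 + (667 - 1176)) = sqrt(-2212 - 509) = sqrt(-2721) = I*sqrt(2721)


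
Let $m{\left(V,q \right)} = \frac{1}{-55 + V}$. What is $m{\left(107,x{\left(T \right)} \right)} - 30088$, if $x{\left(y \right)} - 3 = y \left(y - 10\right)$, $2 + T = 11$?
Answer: $- \frac{1564575}{52} \approx -30088.0$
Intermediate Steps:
$T = 9$ ($T = -2 + 11 = 9$)
$x{\left(y \right)} = 3 + y \left(-10 + y\right)$ ($x{\left(y \right)} = 3 + y \left(y - 10\right) = 3 + y \left(-10 + y\right)$)
$m{\left(107,x{\left(T \right)} \right)} - 30088 = \frac{1}{-55 + 107} - 30088 = \frac{1}{52} - 30088 = - \frac{1564575}{52}$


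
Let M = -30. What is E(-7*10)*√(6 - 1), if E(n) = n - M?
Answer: -40*√5 ≈ -89.443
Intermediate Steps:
E(n) = 30 + n (E(n) = n - 1*(-30) = n + 30 = 30 + n)
E(-7*10)*√(6 - 1) = (30 - 7*10)*√(6 - 1) = (30 - 70)*√5 = -40*√5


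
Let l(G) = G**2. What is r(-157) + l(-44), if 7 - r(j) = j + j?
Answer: 2257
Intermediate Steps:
r(j) = 7 - 2*j (r(j) = 7 - (j + j) = 7 - 2*j)
r(-157) + l(-44) = (7 - 2*(-157)) + (-44)**2 = (7 + 314) + 1936 = 321 + 1936 = 2257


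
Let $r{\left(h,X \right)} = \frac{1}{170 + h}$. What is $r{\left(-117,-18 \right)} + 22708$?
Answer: $\frac{1203525}{53} \approx 22708.0$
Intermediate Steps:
$r{\left(-117,-18 \right)} + 22708 = \frac{1}{170 - 117} + 22708 = \frac{1}{53} + 22708 = \frac{1203525}{53}$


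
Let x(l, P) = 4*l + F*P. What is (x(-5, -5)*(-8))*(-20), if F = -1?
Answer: -2400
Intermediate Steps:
x(l, P) = -P + 4*l (x(l, P) = 4*l - P = -P + 4*l)
(x(-5, -5)*(-8))*(-20) = ((-1*(-5) + 4*(-5))*(-8))*(-20) = ((5 - 20)*(-8))*(-20) = -15*(-8)*(-20) = 120*(-20) = -2400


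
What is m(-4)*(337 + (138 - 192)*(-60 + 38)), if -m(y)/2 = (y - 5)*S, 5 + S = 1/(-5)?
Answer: -142740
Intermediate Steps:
S = -26/5 (S = -5 + 1/(-5) = -5 - ⅕ = -26/5 ≈ -5.2000)
m(y) = -52 + 52*y/5 (m(y) = -2*(y - 5)*(-26)/5 = -2*(-5 + y)*(-26)/5 = -2*(26 - 26*y/5) = -52 + 52*y/5)
m(-4)*(337 + (138 - 192)*(-60 + 38)) = (-52 + (52/5)*(-4))*(337 + (138 - 192)*(-60 + 38)) = (-52 - 208/5)*(337 - 54*(-22)) = -468*(337 + 1188)/5 = -468/5*1525 = -142740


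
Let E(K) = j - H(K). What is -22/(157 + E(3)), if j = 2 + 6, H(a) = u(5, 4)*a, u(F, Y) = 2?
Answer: -22/159 ≈ -0.13836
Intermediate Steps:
H(a) = 2*a
j = 8
E(K) = 8 - 2*K
-22/(157 + E(3)) = -22/(157 + (8 - 2*3)) = -22/(157 + (8 - 6)) = -22/(157 + 2) = -22/159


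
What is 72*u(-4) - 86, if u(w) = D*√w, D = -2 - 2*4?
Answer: -86 - 1440*I ≈ -86.0 - 1440.0*I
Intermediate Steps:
D = -10 (D = -2 - 8 = -10)
u(w) = -10*√w
72*u(-4) - 86 = 72*(-20*I) - 86 = -1440*I - 86 = -86 - 1440*I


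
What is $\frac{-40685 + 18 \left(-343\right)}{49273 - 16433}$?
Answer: $- \frac{46859}{32840} \approx -1.4269$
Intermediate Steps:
$\frac{-40685 + 18 \left(-343\right)}{49273 - 16433} = \frac{-40685 - 6174}{32840} = \left(-46859\right) \frac{1}{32840} = - \frac{46859}{32840}$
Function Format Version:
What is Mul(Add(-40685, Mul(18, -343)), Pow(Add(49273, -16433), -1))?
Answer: Rational(-46859, 32840) ≈ -1.4269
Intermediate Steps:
Mul(Add(-40685, Mul(18, -343)), Pow(Add(49273, -16433), -1)) = Mul(Add(-40685, -6174), Pow(32840, -1)) = Mul(-46859, Rational(1, 32840)) = Rational(-46859, 32840)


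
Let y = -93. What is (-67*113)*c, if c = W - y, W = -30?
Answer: -476973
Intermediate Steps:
c = 63 (c = -30 - 1*(-93) = -30 + 93 = 63)
(-67*113)*c = -67*113*63 = -7571*63 = -476973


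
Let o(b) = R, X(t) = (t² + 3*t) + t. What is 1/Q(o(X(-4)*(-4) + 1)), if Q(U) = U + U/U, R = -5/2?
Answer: -⅔ ≈ -0.66667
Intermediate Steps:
X(t) = t² + 4*t
R = -5/2 (R = -5*½ = -5/2 ≈ -2.5000)
o(b) = -5/2
Q(U) = 1 + U (Q(U) = U + 1 = 1 + U)
1/Q(o(X(-4)*(-4) + 1)) = 1/(1 - 5/2) = 1/(-3/2) = -⅔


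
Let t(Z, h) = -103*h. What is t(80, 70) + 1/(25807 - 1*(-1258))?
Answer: -195138649/27065 ≈ -7210.0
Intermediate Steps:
t(80, 70) + 1/(25807 - 1*(-1258)) = -103*70 + 1/(25807 - 1*(-1258)) = -7210 + 1/(25807 + 1258) = -7210 + 1/27065 = -195138649/27065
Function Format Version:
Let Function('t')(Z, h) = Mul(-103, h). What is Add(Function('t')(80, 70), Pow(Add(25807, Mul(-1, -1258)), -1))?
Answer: Rational(-195138649, 27065) ≈ -7210.0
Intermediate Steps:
Add(Function('t')(80, 70), Pow(Add(25807, Mul(-1, -1258)), -1)) = Add(Mul(-103, 70), Pow(Add(25807, Mul(-1, -1258)), -1)) = Add(-7210, Pow(Add(25807, 1258), -1)) = Add(-7210, Pow(27065, -1)) = Add(-7210, Rational(1, 27065)) = Rational(-195138649, 27065)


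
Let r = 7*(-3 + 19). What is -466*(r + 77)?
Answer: -88074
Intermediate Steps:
r = 112 (r = 7*16 = 112)
-466*(r + 77) = -466*(112 + 77) = -466*189 = -88074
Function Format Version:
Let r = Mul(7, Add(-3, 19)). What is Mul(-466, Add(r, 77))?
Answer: -88074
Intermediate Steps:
r = 112 (r = Mul(7, 16) = 112)
Mul(-466, Add(r, 77)) = Mul(-466, Add(112, 77)) = Mul(-466, 189) = -88074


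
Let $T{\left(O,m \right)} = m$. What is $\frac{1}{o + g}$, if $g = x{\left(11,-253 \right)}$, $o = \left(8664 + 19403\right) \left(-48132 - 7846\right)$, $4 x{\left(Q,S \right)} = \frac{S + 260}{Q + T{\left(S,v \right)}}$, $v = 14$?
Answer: $- \frac{100}{157113452593} \approx -6.3648 \cdot 10^{-10}$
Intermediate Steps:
$x{\left(Q,S \right)} = \frac{260 + S}{4 \left(14 + Q\right)}$ ($x{\left(Q,S \right)} = \frac{\left(S + 260\right) \frac{1}{Q + 14}}{4} = \frac{\left(260 + S\right) \frac{1}{14 + Q}}{4} = \frac{\frac{1}{14 + Q} \left(260 + S\right)}{4} = \frac{260 + S}{4 \left(14 + Q\right)}$)
$o = -1571134526$ ($o = 28067 \left(-55978\right) = -1571134526$)
$g = \frac{7}{100}$ ($g = \frac{260 - 253}{4 \left(14 + 11\right)} = \frac{1}{4} \cdot \frac{1}{25} \cdot 7 = \frac{7}{100} \approx 0.07$)
$\frac{1}{o + g} = \frac{1}{-1571134526 + \frac{7}{100}} = \frac{1}{- \frac{157113452593}{100}} = - \frac{100}{157113452593}$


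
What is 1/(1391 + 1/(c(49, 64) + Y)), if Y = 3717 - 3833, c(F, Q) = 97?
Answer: 19/26428 ≈ 0.00071893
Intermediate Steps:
Y = -116
1/(1391 + 1/(c(49, 64) + Y)) = 1/(1391 + 1/(97 - 116)) = 1/(1391 + 1/(-19)) = 1/(1391 - 1/19) = 1/(26428/19) = 19/26428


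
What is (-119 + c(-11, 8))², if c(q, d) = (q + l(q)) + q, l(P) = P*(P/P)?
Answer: 23104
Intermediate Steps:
l(P) = P (l(P) = P*1 = P)
c(q, d) = 3*q (c(q, d) = (q + q) + q = 2*q + q = 3*q)
(-119 + c(-11, 8))² = (-119 + 3*(-11))² = (-119 - 33)² = (-152)² = 23104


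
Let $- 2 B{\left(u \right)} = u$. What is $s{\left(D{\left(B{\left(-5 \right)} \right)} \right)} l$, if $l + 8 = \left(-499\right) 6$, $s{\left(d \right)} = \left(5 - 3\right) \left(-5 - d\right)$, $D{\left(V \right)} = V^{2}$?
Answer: $67545$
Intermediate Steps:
$B{\left(u \right)} = - \frac{u}{2}$
$s{\left(d \right)} = -10 - 2 d$ ($s{\left(d \right)} = 2 \left(-5 - d\right) = -10 - 2 d$)
$l = -3002$ ($l = -8 - 2994 = -3002$)
$s{\left(D{\left(B{\left(-5 \right)} \right)} \right)} l = \left(-10 - 2 \left(\left(- \frac{1}{2}\right) \left(-5\right)\right)^{2}\right) \left(-3002\right) = \left(-10 - 2 \left(\frac{5}{2}\right)^{2}\right) \left(-3002\right) = \left(-10 - \frac{25}{2}\right) \left(-3002\right) = \left(- \frac{45}{2}\right) \left(-3002\right) = 67545$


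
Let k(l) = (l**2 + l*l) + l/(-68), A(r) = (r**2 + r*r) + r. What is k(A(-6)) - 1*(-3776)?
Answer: 424559/34 ≈ 12487.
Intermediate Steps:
A(r) = r + 2*r**2 (A(r) = (r**2 + r**2) + r = 2*r**2 + r = r + 2*r**2)
k(l) = 2*l**2 - l/68 (k(l) = (l**2 + l**2) + l*(-1/68) = 2*l**2 - l/68)
k(A(-6)) - 1*(-3776) = (-6*(1 + 2*(-6)))*(-1 + 136*(-6*(1 + 2*(-6))))/68 - 1*(-3776) = (-6*(1 - 12))*(-1 + 136*(-6*(1 - 12)))/68 + 3776 = (-6*(-11))*(-1 + 136*(-6*(-11)))/68 + 3776 = (1/68)*66*(-1 + 136*66) + 3776 = (1/68)*66*(-1 + 8976) + 3776 = (1/68)*66*8975 + 3776 = 296175/34 + 3776 = 424559/34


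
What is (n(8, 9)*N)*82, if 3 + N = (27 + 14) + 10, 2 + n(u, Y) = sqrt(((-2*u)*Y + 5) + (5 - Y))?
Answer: -7872 + 3936*I*sqrt(143) ≈ -7872.0 + 47068.0*I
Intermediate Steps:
n(u, Y) = -2 + sqrt(10 - Y - 2*Y*u) (n(u, Y) = -2 + sqrt(((-2*u)*Y + 5) + (5 - Y)) = -2 + sqrt((-2*Y*u + 5) + (5 - Y)) = -2 + sqrt((5 - 2*Y*u) + (5 - Y)) = -2 + sqrt(10 - Y - 2*Y*u))
N = 48 (N = -3 + ((27 + 14) + 10) = -3 + (41 + 10) = -3 + 51 = 48)
(n(8, 9)*N)*82 = ((-2 + sqrt(10 - 1*9 - 2*9*8))*48)*82 = ((-2 + sqrt(10 - 9 - 144))*48)*82 = ((-2 + sqrt(-143))*48)*82 = ((-2 + I*sqrt(143))*48)*82 = (-96 + 48*I*sqrt(143))*82 = -7872 + 3936*I*sqrt(143)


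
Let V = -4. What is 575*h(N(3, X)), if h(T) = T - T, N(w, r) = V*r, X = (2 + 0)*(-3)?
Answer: 0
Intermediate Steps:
X = -6 (X = 2*(-3) = -6)
N(w, r) = -4*r
h(T) = 0
575*h(N(3, X)) = 575*0 = 0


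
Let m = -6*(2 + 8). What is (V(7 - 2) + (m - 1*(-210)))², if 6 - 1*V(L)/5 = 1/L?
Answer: 32041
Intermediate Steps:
m = -60 (m = -6*10 = -60)
V(L) = 30 - 5/L
(V(7 - 2) + (m - 1*(-210)))² = ((30 - 5/(7 - 2)) + (-60 - 1*(-210)))² = ((30 - 5/5) + (-60 + 210))² = ((30 - 5*⅕) + 150)² = ((30 - 1) + 150)² = (29 + 150)² = 179² = 32041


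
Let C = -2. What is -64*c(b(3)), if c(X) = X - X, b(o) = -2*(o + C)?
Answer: 0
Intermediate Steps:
b(o) = 4 - 2*o (b(o) = -2*(o - 2) = -2*(-2 + o) = 4 - 2*o)
c(X) = 0
-64*c(b(3)) = -64*0 = 0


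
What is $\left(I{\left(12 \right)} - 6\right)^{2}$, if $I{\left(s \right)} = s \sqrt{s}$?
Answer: $1764 - 288 \sqrt{3} \approx 1265.2$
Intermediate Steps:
$I{\left(s \right)} = s^{\frac{3}{2}}$
$\left(I{\left(12 \right)} - 6\right)^{2} = \left(12^{\frac{3}{2}} - 6\right)^{2} = \left(24 \sqrt{3} - 6\right)^{2} = \left(-6 + 24 \sqrt{3}\right)^{2}$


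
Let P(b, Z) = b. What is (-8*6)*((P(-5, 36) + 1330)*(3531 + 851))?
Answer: -278695200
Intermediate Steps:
(-8*6)*((P(-5, 36) + 1330)*(3531 + 851)) = (-8*6)*((-5 + 1330)*(3531 + 851)) = -63600*4382 = -48*5806150 = -278695200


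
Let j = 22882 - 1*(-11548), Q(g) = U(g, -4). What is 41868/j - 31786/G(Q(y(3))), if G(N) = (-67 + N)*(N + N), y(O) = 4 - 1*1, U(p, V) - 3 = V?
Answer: -272174483/1170620 ≈ -232.50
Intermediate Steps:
U(p, V) = 3 + V
y(O) = 3 (y(O) = 4 - 1 = 3)
Q(g) = -1 (Q(g) = 3 - 4 = -1)
G(N) = 2*N*(-67 + N) (G(N) = (-67 + N)*(2*N) = 2*N*(-67 + N))
j = 34430 (j = 22882 + 11548 = 34430)
41868/j - 31786/G(Q(y(3))) = 41868/34430 - 31786*(-1/(2*(-67 - 1))) = 41868*(1/34430) - 31786/(2*(-1)*(-68)) = 20934/17215 - 31786/136 = 20934/17215 - 31786*1/136 = 20934/17215 - 15893/68 = -272174483/1170620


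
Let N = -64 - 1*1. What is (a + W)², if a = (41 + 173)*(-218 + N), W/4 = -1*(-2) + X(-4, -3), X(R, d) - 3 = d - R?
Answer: 3664849444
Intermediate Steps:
X(R, d) = 3 + d - R (X(R, d) = 3 + (d - R) = 3 + d - R)
N = -65 (N = -64 - 1 = -65)
W = 24 (W = 4*(-1*(-2) + (3 - 3 - 1*(-4))) = 4*(2 + (3 - 3 + 4)) = 4*(2 + 4) = 4*6 = 24)
a = -60562 (a = (41 + 173)*(-218 - 65) = 214*(-283) = -60562)
(a + W)² = (-60562 + 24)² = (-60538)² = 3664849444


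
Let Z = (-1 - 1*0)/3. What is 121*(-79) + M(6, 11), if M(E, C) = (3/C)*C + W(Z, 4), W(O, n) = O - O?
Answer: -9556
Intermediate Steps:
Z = -⅓ (Z = (-1 + 0)*(⅓) = -1*⅓ = -⅓ ≈ -0.33333)
W(O, n) = 0
M(E, C) = 3 (M(E, C) = (3/C)*C + 0 = 3 + 0 = 3)
121*(-79) + M(6, 11) = 121*(-79) + 3 = -9559 + 3 = -9556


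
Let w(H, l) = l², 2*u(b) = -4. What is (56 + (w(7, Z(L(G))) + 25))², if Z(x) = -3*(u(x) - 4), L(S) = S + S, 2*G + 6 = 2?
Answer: 164025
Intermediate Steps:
u(b) = -2 (u(b) = (½)*(-4) = -2)
G = -2 (G = -3 + (½)*2 = -3 + 1 = -2)
L(S) = 2*S
Z(x) = 18 (Z(x) = -3*(-2 - 4) = -3*(-6) = 18)
(56 + (w(7, Z(L(G))) + 25))² = (56 + (18² + 25))² = (56 + (324 + 25))² = (56 + 349)² = 405² = 164025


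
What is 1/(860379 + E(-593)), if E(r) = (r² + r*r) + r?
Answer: 1/1563084 ≈ 6.3976e-7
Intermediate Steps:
E(r) = r + 2*r² (E(r) = (r² + r²) + r = 2*r² + r = r + 2*r²)
1/(860379 + E(-593)) = 1/(860379 - 593*(1 + 2*(-593))) = 1/(860379 - 593*(1 - 1186)) = 1/(860379 - 593*(-1185)) = 1/(860379 + 702705) = 1/1563084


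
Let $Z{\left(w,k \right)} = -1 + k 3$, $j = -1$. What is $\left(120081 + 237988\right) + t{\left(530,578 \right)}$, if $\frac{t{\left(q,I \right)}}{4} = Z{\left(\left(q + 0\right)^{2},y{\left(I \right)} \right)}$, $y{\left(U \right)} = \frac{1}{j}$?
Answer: $358053$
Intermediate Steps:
$y{\left(U \right)} = -1$ ($y{\left(U \right)} = \frac{1}{-1} = -1$)
$Z{\left(w,k \right)} = -1 + 3 k$
$t{\left(q,I \right)} = -16$ ($t{\left(q,I \right)} = 4 \left(-1 + 3 \left(-1\right)\right) = 4 \left(-1 - 3\right) = 4 \left(-4\right) = -16$)
$\left(120081 + 237988\right) + t{\left(530,578 \right)} = \left(120081 + 237988\right) - 16 = 358069 - 16 = 358053$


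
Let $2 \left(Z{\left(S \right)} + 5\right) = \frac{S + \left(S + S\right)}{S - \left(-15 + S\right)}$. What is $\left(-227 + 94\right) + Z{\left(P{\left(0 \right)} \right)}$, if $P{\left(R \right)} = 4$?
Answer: $- \frac{688}{5} \approx -137.6$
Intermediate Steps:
$Z{\left(S \right)} = -5 + \frac{S}{10}$ ($Z{\left(S \right)} = -5 + \frac{\left(S + \left(S + S\right)\right) \frac{1}{S - \left(-15 + S\right)}}{2} = -5 + \frac{\left(S + 2 S\right) \frac{1}{15}}{2} = -5 + \frac{3 S \frac{1}{15}}{2} = -5 + \frac{\frac{1}{5} S}{2} = -5 + \frac{S}{10}$)
$\left(-227 + 94\right) + Z{\left(P{\left(0 \right)} \right)} = \left(-227 + 94\right) + \left(-5 + \frac{1}{10} \cdot 4\right) = -133 + \left(-5 + \frac{2}{5}\right) = -133 - \frac{23}{5} = - \frac{688}{5}$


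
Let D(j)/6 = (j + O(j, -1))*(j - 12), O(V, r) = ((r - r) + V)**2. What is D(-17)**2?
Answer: 2239939584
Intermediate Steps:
O(V, r) = V**2 (O(V, r) = (0 + V)**2 = V**2)
D(j) = 6*(-12 + j)*(j + j**2) (D(j) = 6*((j + j**2)*(j - 12)) = 6*((j + j**2)*(-12 + j)) = 6*((-12 + j)*(j + j**2)) = 6*(-12 + j)*(j + j**2))
D(-17)**2 = (6*(-17)*(-12 + (-17)**2 - 11*(-17)))**2 = (6*(-17)*(-12 + 289 + 187))**2 = (6*(-17)*464)**2 = (-47328)**2 = 2239939584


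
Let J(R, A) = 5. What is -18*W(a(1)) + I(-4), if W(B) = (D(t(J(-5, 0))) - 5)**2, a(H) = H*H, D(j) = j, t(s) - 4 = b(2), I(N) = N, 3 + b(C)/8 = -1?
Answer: -19606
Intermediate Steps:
b(C) = -32 (b(C) = -24 + 8*(-1) = -24 - 8 = -32)
t(s) = -28 (t(s) = 4 - 32 = -28)
a(H) = H**2
W(B) = 1089 (W(B) = (-28 - 5)**2 = (-33)**2 = 1089)
-18*W(a(1)) + I(-4) = -18*1089 - 4 = -19602 - 4 = -19606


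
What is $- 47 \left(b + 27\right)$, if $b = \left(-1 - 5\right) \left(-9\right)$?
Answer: $-3807$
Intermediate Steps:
$b = 54$ ($b = \left(-1 - 5\right) \left(-9\right) = \left(-6\right) \left(-9\right) = 54$)
$- 47 \left(b + 27\right) = - 47 \left(54 + 27\right) = \left(-47\right) 81 = -3807$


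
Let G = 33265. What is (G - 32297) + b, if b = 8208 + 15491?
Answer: 24667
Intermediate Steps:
b = 23699
(G - 32297) + b = (33265 - 32297) + 23699 = 968 + 23699 = 24667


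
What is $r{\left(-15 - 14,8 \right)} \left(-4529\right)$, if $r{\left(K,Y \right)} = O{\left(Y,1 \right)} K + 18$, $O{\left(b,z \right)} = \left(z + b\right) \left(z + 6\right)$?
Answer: $8192961$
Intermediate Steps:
$O{\left(b,z \right)} = \left(6 + z\right) \left(b + z\right)$ ($O{\left(b,z \right)} = \left(b + z\right) \left(6 + z\right) = \left(6 + z\right) \left(b + z\right)$)
$r{\left(K,Y \right)} = 18 + K \left(7 + 7 Y\right)$ ($r{\left(K,Y \right)} = \left(1^{2} + 6 Y + 6 \cdot 1 + Y 1\right) K + 18 = \left(1 + 6 Y + 6 + Y\right) K + 18 = \left(7 + 7 Y\right) K + 18 = K \left(7 + 7 Y\right) + 18 = 18 + K \left(7 + 7 Y\right)$)
$r{\left(-15 - 14,8 \right)} \left(-4529\right) = \left(18 + 7 \left(-15 - 14\right) \left(1 + 8\right)\right) \left(-4529\right) = \left(18 + 7 \left(-29\right) 9\right) \left(-4529\right) = \left(18 - 1827\right) \left(-4529\right) = \left(-1809\right) \left(-4529\right) = 8192961$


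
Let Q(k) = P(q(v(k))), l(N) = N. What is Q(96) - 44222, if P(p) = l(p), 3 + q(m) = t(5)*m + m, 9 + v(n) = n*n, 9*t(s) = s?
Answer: -29903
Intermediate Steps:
t(s) = s/9
v(n) = -9 + n² (v(n) = -9 + n*n = -9 + n²)
q(m) = -3 + 14*m/9 (q(m) = -3 + (((⅑)*5)*m + m) = -3 + (5*m/9 + m) = -3 + 14*m/9)
P(p) = p
Q(k) = -17 + 14*k²/9 (Q(k) = -3 + 14*(-9 + k²)/9 = -3 + (-14 + 14*k²/9) = -17 + 14*k²/9)
Q(96) - 44222 = (-17 + (14/9)*96²) - 44222 = (-17 + (14/9)*9216) - 44222 = (-17 + 14336) - 44222 = 14319 - 44222 = -29903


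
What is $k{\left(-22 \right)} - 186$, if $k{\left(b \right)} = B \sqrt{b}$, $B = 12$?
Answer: $-186 + 12 i \sqrt{22} \approx -186.0 + 56.285 i$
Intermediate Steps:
$k{\left(b \right)} = 12 \sqrt{b}$
$k{\left(-22 \right)} - 186 = 12 \sqrt{-22} - 186 = 12 i \sqrt{22} - 186 = -186 + 12 i \sqrt{22}$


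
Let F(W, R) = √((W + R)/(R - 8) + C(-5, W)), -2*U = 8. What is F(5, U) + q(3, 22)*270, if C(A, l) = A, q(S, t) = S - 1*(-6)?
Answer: 2430 + I*√183/6 ≈ 2430.0 + 2.2546*I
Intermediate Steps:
U = -4 (U = -½*8 = -4)
q(S, t) = 6 + S (q(S, t) = S + 6 = 6 + S)
F(W, R) = √(-5 + (R + W)/(-8 + R)) (F(W, R) = √((W + R)/(R - 8) - 5) = √((R + W)/(-8 + R) - 5) = √(-5 + (R + W)/(-8 + R)))
F(5, U) + q(3, 22)*270 = √((40 + 5 - 4*(-4))/(-8 - 4)) + (6 + 3)*270 = √((40 + 5 + 16)/(-12)) + 9*270 = √(-1/12*61) + 2430 = √(-61/12) + 2430 = I*√183/6 + 2430 = 2430 + I*√183/6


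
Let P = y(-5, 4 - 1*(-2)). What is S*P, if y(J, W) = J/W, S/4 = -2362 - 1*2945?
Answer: 17690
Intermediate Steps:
S = -21228 (S = 4*(-2362 - 1*2945) = 4*(-2362 - 2945) = 4*(-5307) = -21228)
P = -5/6 (P = -5/(4 - 1*(-2)) = -5/(4 + 2) = -5/6 ≈ -0.83333)
S*P = -21228*(-5/6) = 17690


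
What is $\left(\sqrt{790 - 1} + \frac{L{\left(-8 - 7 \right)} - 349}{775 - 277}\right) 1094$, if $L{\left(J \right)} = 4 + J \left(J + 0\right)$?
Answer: $- \frac{21880}{83} + 1094 \sqrt{789} \approx 30466.0$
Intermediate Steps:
$L{\left(J \right)} = 4 + J^{2}$ ($L{\left(J \right)} = 4 + J J = 4 + J^{2}$)
$\left(\sqrt{790 - 1} + \frac{L{\left(-8 - 7 \right)} - 349}{775 - 277}\right) 1094 = \left(\sqrt{790 - 1} + \frac{\left(4 + \left(-8 - 7\right)^{2}\right) - 349}{775 - 277}\right) 1094 = \left(\sqrt{789} + \frac{\left(4 + \left(-15\right)^{2}\right) - 349}{498}\right) 1094 = \left(\sqrt{789} + \left(\left(4 + 225\right) - 349\right) \frac{1}{498}\right) 1094 = \left(\sqrt{789} + \left(229 - 349\right) \frac{1}{498}\right) 1094 = \left(\sqrt{789} - \frac{20}{83}\right) 1094 = \left(- \frac{20}{83} + \sqrt{789}\right) 1094 = - \frac{21880}{83} + 1094 \sqrt{789}$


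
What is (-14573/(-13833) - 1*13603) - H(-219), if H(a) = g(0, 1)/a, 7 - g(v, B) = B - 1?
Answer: -13735335721/1009809 ≈ -13602.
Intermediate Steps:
g(v, B) = 8 - B (g(v, B) = 7 - (B - 1) = 7 - (-1 + B) = 7 + (1 - B) = 8 - B)
H(a) = 7/a (H(a) = (8 - 1*1)/a = (8 - 1)/a = 7/a)
(-14573/(-13833) - 1*13603) - H(-219) = (-14573/(-13833) - 1*13603) - 7/(-219) = (-14573*(-1/13833) - 13603) - 7*(-1)/219 = (14573/13833 - 13603) - 1*(-7/219) = -188155726/13833 + 7/219 = -13735335721/1009809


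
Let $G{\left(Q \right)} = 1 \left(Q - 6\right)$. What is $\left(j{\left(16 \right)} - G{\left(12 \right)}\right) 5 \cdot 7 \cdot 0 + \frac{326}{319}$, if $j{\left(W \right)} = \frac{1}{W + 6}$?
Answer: $\frac{326}{319} \approx 1.0219$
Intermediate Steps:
$G{\left(Q \right)} = -6 + Q$ ($G{\left(Q \right)} = 1 \left(-6 + Q\right) = -6 + Q$)
$j{\left(W \right)} = \frac{1}{6 + W}$
$\left(j{\left(16 \right)} - G{\left(12 \right)}\right) 5 \cdot 7 \cdot 0 + \frac{326}{319} = \left(\frac{1}{6 + 16} - \left(-6 + 12\right)\right) 5 \cdot 7 \cdot 0 + \frac{326}{319} = \left(\frac{1}{22} - 6\right) 35 \cdot 0 + 326 \cdot \frac{1}{319} = \left(\frac{1}{22} - 6\right) 0 + \frac{326}{319} = \left(- \frac{131}{22}\right) 0 + \frac{326}{319} = 0 + \frac{326}{319} = \frac{326}{319}$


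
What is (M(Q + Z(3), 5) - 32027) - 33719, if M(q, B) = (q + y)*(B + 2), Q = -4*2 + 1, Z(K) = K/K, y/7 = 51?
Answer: -63289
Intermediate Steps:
y = 357 (y = 7*51 = 357)
Z(K) = 1
Q = -7 (Q = -8 + 1 = -7)
M(q, B) = (2 + B)*(357 + q) (M(q, B) = (q + 357)*(B + 2) = (357 + q)*(2 + B) = (2 + B)*(357 + q))
(M(Q + Z(3), 5) - 32027) - 33719 = ((714 + 2*(-7 + 1) + 357*5 + 5*(-7 + 1)) - 32027) - 33719 = ((714 + 2*(-6) + 1785 + 5*(-6)) - 32027) - 33719 = ((714 - 12 + 1785 - 30) - 32027) - 33719 = (2457 - 32027) - 33719 = -29570 - 33719 = -63289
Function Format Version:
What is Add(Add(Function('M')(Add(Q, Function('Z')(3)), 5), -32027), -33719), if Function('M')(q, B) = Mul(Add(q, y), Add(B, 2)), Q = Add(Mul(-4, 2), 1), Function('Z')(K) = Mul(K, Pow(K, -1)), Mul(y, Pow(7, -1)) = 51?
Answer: -63289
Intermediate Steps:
y = 357 (y = Mul(7, 51) = 357)
Function('Z')(K) = 1
Q = -7 (Q = Add(-8, 1) = -7)
Function('M')(q, B) = Mul(Add(2, B), Add(357, q)) (Function('M')(q, B) = Mul(Add(q, 357), Add(B, 2)) = Mul(Add(357, q), Add(2, B)) = Mul(Add(2, B), Add(357, q)))
Add(Add(Function('M')(Add(Q, Function('Z')(3)), 5), -32027), -33719) = Add(Add(Add(714, Mul(2, Add(-7, 1)), Mul(357, 5), Mul(5, Add(-7, 1))), -32027), -33719) = Add(Add(Add(714, Mul(2, -6), 1785, Mul(5, -6)), -32027), -33719) = Add(Add(Add(714, -12, 1785, -30), -32027), -33719) = Add(Add(2457, -32027), -33719) = Add(-29570, -33719) = -63289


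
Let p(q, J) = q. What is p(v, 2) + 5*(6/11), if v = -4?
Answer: -14/11 ≈ -1.2727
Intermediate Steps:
p(v, 2) + 5*(6/11) = -4 + 5*(6/11) = -4 + 30/11 = -14/11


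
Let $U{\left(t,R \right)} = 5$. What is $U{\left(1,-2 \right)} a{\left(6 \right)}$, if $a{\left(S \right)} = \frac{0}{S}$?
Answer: $0$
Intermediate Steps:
$a{\left(S \right)} = 0$
$U{\left(1,-2 \right)} a{\left(6 \right)} = 5 \cdot 0 = 0$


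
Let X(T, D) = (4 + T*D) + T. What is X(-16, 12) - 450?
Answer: -654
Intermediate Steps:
X(T, D) = 4 + T + D*T (X(T, D) = (4 + D*T) + T = 4 + T + D*T)
X(-16, 12) - 450 = (4 - 16 + 12*(-16)) - 450 = (4 - 16 - 192) - 450 = -204 - 450 = -654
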